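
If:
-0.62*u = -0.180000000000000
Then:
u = 0.29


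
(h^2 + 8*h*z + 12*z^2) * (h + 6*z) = h^3 + 14*h^2*z + 60*h*z^2 + 72*z^3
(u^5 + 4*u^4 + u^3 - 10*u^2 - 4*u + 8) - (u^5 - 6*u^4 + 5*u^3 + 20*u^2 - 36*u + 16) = 10*u^4 - 4*u^3 - 30*u^2 + 32*u - 8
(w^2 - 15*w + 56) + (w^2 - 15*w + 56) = 2*w^2 - 30*w + 112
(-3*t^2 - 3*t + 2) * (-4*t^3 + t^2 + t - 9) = 12*t^5 + 9*t^4 - 14*t^3 + 26*t^2 + 29*t - 18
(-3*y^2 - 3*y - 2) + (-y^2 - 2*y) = -4*y^2 - 5*y - 2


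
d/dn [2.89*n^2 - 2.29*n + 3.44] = 5.78*n - 2.29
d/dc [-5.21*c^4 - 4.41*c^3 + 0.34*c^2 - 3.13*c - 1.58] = -20.84*c^3 - 13.23*c^2 + 0.68*c - 3.13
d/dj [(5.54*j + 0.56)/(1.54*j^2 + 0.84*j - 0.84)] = (8.5316*j^2 + 4.6536*j - (3.08*j + 0.84)*(5.54*j + 0.56) - 4.6536)/(1.54*j^2 + 0.84*j - 0.84)^2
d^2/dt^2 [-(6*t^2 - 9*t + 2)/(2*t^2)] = 3*(3*t - 2)/t^4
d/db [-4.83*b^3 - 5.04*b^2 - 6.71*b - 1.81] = -14.49*b^2 - 10.08*b - 6.71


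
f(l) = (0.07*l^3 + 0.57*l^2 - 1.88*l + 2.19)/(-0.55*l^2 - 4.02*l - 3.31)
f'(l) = (1.1*l + 4.02)*(0.07*l^3 + 0.57*l^2 - 1.88*l + 2.19)/(-0.55*l^2 - 4.02*l - 3.31)^2 + (0.21*l^2 + 1.14*l - 1.88)/(-0.55*l^2 - 4.02*l - 3.31)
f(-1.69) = 3.48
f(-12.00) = 0.41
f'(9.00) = -0.14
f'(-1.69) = 2.26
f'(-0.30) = 3.25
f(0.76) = -0.17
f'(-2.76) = -0.17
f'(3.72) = -0.12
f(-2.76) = 2.85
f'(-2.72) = -0.14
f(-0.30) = -1.30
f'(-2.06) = 0.72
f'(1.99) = -0.05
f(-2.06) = 2.98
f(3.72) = -0.26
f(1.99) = -0.09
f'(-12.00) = -0.32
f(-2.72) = 2.84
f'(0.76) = 0.26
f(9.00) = -0.98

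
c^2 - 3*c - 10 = (c - 5)*(c + 2)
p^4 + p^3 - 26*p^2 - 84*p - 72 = (p - 6)*(p + 2)^2*(p + 3)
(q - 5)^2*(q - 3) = q^3 - 13*q^2 + 55*q - 75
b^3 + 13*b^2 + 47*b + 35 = (b + 1)*(b + 5)*(b + 7)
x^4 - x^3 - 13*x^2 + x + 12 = (x - 4)*(x - 1)*(x + 1)*(x + 3)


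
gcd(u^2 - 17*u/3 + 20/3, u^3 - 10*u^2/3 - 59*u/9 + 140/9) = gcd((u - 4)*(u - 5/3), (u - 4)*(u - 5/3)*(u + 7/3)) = u^2 - 17*u/3 + 20/3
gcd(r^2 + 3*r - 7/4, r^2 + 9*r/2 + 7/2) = r + 7/2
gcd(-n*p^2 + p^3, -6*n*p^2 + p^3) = p^2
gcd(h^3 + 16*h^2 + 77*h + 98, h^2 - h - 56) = h + 7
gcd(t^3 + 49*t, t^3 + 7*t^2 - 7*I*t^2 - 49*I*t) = t^2 - 7*I*t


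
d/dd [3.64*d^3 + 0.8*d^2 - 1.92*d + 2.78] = 10.92*d^2 + 1.6*d - 1.92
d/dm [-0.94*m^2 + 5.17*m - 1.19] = 5.17 - 1.88*m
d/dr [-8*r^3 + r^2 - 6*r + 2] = -24*r^2 + 2*r - 6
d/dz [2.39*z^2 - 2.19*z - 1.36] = 4.78*z - 2.19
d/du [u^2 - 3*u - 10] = 2*u - 3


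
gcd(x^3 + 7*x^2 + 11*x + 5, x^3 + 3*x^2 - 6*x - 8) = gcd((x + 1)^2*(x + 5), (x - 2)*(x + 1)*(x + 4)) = x + 1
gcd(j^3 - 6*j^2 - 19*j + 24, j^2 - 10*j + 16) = j - 8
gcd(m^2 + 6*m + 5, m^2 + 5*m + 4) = m + 1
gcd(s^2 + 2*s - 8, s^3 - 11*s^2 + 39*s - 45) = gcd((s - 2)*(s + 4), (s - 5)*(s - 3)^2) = 1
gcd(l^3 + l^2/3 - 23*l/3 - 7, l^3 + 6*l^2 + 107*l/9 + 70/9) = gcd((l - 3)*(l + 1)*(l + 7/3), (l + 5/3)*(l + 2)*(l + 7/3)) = l + 7/3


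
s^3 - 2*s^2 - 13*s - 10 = (s - 5)*(s + 1)*(s + 2)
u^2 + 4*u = u*(u + 4)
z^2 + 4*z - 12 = (z - 2)*(z + 6)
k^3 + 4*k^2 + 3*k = k*(k + 1)*(k + 3)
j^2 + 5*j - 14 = (j - 2)*(j + 7)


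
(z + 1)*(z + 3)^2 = z^3 + 7*z^2 + 15*z + 9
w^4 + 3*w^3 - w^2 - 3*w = w*(w - 1)*(w + 1)*(w + 3)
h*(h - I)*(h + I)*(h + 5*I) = h^4 + 5*I*h^3 + h^2 + 5*I*h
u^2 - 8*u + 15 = (u - 5)*(u - 3)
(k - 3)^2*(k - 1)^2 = k^4 - 8*k^3 + 22*k^2 - 24*k + 9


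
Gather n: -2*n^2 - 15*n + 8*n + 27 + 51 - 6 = -2*n^2 - 7*n + 72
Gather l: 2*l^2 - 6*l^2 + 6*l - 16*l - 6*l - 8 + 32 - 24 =-4*l^2 - 16*l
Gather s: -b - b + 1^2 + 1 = 2 - 2*b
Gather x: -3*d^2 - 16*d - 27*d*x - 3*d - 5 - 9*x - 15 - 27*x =-3*d^2 - 19*d + x*(-27*d - 36) - 20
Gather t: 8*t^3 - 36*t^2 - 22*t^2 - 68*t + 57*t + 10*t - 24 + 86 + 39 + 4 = 8*t^3 - 58*t^2 - t + 105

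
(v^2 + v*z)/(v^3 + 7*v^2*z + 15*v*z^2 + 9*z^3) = v/(v^2 + 6*v*z + 9*z^2)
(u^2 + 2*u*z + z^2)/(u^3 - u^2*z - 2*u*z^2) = (-u - z)/(u*(-u + 2*z))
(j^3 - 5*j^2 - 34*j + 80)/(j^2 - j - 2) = (j^2 - 3*j - 40)/(j + 1)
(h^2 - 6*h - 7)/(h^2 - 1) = (h - 7)/(h - 1)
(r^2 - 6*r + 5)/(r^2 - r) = (r - 5)/r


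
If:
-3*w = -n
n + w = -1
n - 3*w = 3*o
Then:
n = -3/4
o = 0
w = -1/4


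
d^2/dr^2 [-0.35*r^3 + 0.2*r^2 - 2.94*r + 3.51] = 0.4 - 2.1*r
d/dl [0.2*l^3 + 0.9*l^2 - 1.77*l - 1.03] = 0.6*l^2 + 1.8*l - 1.77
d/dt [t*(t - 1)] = 2*t - 1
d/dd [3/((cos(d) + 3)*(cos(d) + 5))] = 6*(cos(d) + 4)*sin(d)/((cos(d) + 3)^2*(cos(d) + 5)^2)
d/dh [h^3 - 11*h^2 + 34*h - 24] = 3*h^2 - 22*h + 34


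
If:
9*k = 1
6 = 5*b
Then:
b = 6/5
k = 1/9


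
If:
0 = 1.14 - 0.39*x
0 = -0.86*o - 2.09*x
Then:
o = -7.10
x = 2.92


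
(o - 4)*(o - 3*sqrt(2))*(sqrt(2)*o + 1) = sqrt(2)*o^3 - 4*sqrt(2)*o^2 - 5*o^2 - 3*sqrt(2)*o + 20*o + 12*sqrt(2)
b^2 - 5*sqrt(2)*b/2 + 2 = (b - 2*sqrt(2))*(b - sqrt(2)/2)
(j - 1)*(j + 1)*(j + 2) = j^3 + 2*j^2 - j - 2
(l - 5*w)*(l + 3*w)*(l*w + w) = l^3*w - 2*l^2*w^2 + l^2*w - 15*l*w^3 - 2*l*w^2 - 15*w^3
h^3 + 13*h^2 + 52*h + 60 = (h + 2)*(h + 5)*(h + 6)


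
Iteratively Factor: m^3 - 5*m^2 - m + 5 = (m - 1)*(m^2 - 4*m - 5) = (m - 1)*(m + 1)*(m - 5)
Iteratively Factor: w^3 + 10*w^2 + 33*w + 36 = (w + 4)*(w^2 + 6*w + 9) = (w + 3)*(w + 4)*(w + 3)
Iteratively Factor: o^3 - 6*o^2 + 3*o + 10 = (o + 1)*(o^2 - 7*o + 10) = (o - 2)*(o + 1)*(o - 5)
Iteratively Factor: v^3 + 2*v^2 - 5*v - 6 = (v - 2)*(v^2 + 4*v + 3) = (v - 2)*(v + 3)*(v + 1)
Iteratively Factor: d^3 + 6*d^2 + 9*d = (d + 3)*(d^2 + 3*d) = d*(d + 3)*(d + 3)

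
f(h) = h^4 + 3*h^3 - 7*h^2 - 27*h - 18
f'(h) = 4*h^3 + 9*h^2 - 14*h - 27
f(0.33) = -27.55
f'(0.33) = -30.50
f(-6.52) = 836.10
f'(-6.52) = -661.80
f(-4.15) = 55.69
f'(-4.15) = -99.79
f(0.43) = -30.63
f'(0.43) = -31.04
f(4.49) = 397.64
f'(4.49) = 453.66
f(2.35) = -50.68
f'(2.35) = 41.71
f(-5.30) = 270.89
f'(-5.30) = -295.50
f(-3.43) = 9.61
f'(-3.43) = -34.51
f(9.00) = 7920.00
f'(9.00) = 3492.00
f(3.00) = 0.00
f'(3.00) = 120.00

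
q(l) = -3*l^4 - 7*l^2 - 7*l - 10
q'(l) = -12*l^3 - 14*l - 7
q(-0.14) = -9.16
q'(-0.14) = -5.01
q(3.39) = -510.38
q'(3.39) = -521.96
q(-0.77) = -9.81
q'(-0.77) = 9.26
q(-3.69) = -635.68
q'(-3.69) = 647.58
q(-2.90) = -260.75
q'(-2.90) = 326.27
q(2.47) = -181.66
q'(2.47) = -222.41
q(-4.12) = -964.37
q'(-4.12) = 889.89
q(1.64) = -62.01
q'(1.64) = -82.89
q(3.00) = -337.00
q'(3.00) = -373.00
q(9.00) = -20323.00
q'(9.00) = -8881.00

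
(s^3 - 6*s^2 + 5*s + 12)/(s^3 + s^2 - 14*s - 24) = (s^2 - 2*s - 3)/(s^2 + 5*s + 6)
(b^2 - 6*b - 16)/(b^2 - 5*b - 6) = (-b^2 + 6*b + 16)/(-b^2 + 5*b + 6)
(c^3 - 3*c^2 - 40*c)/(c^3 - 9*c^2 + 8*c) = (c + 5)/(c - 1)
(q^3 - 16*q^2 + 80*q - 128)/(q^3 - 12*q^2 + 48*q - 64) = (q - 8)/(q - 4)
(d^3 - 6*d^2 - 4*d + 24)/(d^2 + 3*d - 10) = (d^2 - 4*d - 12)/(d + 5)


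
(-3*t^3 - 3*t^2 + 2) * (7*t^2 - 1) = -21*t^5 - 21*t^4 + 3*t^3 + 17*t^2 - 2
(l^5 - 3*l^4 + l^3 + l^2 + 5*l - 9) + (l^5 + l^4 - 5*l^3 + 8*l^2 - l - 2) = 2*l^5 - 2*l^4 - 4*l^3 + 9*l^2 + 4*l - 11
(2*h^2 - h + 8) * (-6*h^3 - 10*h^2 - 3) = -12*h^5 - 14*h^4 - 38*h^3 - 86*h^2 + 3*h - 24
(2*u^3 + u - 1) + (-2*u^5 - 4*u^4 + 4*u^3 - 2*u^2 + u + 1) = -2*u^5 - 4*u^4 + 6*u^3 - 2*u^2 + 2*u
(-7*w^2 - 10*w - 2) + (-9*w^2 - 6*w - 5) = -16*w^2 - 16*w - 7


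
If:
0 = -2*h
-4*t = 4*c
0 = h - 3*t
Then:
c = 0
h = 0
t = 0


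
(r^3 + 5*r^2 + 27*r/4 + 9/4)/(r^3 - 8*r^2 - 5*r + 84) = (r^2 + 2*r + 3/4)/(r^2 - 11*r + 28)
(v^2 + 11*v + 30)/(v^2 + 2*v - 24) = (v + 5)/(v - 4)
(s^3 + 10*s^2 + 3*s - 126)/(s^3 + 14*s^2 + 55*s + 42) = (s - 3)/(s + 1)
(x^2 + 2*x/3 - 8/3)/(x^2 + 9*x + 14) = (x - 4/3)/(x + 7)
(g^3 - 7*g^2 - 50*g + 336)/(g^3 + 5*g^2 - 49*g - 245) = (g^2 - 14*g + 48)/(g^2 - 2*g - 35)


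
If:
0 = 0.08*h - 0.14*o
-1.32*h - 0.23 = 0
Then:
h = -0.17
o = -0.10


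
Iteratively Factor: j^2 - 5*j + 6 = (j - 2)*(j - 3)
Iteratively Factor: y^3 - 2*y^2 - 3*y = (y - 3)*(y^2 + y) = (y - 3)*(y + 1)*(y)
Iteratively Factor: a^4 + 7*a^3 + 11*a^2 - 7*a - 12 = (a + 1)*(a^3 + 6*a^2 + 5*a - 12) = (a + 1)*(a + 3)*(a^2 + 3*a - 4) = (a + 1)*(a + 3)*(a + 4)*(a - 1)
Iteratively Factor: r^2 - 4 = (r - 2)*(r + 2)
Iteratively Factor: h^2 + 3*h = (h)*(h + 3)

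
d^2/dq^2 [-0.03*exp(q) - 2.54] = -0.03*exp(q)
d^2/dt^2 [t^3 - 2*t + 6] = 6*t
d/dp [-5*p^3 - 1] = -15*p^2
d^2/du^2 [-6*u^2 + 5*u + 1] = -12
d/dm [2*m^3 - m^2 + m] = 6*m^2 - 2*m + 1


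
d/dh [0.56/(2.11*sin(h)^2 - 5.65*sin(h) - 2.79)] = (3.164 - 2.3632*sin(h))*cos(h)/(-2.11*sin(h)^2 + 5.65*sin(h) + 2.79)^2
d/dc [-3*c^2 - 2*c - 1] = -6*c - 2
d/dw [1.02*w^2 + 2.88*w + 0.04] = 2.04*w + 2.88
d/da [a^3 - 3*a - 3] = 3*a^2 - 3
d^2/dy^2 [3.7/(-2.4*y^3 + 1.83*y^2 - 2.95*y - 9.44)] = ((53.28*y - 13.542)*(2.4*y^3 - 1.83*y^2 + 2.95*y + 9.44) - 3.7*(7.2*y^2 - 3.66*y + 2.95)*(14.4*y^2 - 7.32*y + 5.9))/(2.4*y^3 - 1.83*y^2 + 2.95*y + 9.44)^3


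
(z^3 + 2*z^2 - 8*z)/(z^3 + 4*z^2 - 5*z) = (z^2 + 2*z - 8)/(z^2 + 4*z - 5)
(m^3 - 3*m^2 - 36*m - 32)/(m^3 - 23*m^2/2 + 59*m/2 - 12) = 2*(m^2 + 5*m + 4)/(2*m^2 - 7*m + 3)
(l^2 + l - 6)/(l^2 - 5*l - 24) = (l - 2)/(l - 8)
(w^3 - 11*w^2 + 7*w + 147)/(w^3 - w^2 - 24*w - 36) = (w^2 - 14*w + 49)/(w^2 - 4*w - 12)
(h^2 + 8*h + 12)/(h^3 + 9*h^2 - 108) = (h + 2)/(h^2 + 3*h - 18)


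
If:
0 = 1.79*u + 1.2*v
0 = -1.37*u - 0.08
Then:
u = -0.06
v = 0.09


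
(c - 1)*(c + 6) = c^2 + 5*c - 6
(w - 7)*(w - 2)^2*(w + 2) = w^4 - 9*w^3 + 10*w^2 + 36*w - 56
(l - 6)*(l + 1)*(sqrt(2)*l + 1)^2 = 2*l^4 - 10*l^3 + 2*sqrt(2)*l^3 - 10*sqrt(2)*l^2 - 11*l^2 - 12*sqrt(2)*l - 5*l - 6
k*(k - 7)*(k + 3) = k^3 - 4*k^2 - 21*k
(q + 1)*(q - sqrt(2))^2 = q^3 - 2*sqrt(2)*q^2 + q^2 - 2*sqrt(2)*q + 2*q + 2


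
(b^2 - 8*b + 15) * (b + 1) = b^3 - 7*b^2 + 7*b + 15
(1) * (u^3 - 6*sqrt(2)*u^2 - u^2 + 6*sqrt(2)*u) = u^3 - 6*sqrt(2)*u^2 - u^2 + 6*sqrt(2)*u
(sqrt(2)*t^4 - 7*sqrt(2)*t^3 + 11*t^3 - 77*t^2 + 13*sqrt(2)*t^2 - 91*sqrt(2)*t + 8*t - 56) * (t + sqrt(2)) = sqrt(2)*t^5 - 7*sqrt(2)*t^4 + 13*t^4 - 91*t^3 + 24*sqrt(2)*t^3 - 168*sqrt(2)*t^2 + 34*t^2 - 238*t + 8*sqrt(2)*t - 56*sqrt(2)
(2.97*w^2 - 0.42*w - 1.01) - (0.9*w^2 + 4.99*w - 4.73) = 2.07*w^2 - 5.41*w + 3.72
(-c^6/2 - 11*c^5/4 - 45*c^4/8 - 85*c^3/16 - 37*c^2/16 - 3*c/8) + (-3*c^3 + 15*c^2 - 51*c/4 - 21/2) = -c^6/2 - 11*c^5/4 - 45*c^4/8 - 133*c^3/16 + 203*c^2/16 - 105*c/8 - 21/2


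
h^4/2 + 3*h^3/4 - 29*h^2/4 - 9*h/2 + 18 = (h/2 + 1)*(h - 3)*(h - 3/2)*(h + 4)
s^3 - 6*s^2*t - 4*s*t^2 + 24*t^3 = (s - 6*t)*(s - 2*t)*(s + 2*t)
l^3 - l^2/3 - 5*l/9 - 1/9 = (l - 1)*(l + 1/3)^2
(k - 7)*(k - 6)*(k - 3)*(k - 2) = k^4 - 18*k^3 + 113*k^2 - 288*k + 252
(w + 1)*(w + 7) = w^2 + 8*w + 7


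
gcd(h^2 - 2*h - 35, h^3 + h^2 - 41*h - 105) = h^2 - 2*h - 35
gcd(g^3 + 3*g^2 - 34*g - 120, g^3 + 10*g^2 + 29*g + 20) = g^2 + 9*g + 20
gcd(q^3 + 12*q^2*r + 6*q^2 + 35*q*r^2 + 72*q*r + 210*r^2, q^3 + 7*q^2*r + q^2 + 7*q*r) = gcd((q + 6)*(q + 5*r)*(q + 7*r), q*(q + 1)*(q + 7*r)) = q + 7*r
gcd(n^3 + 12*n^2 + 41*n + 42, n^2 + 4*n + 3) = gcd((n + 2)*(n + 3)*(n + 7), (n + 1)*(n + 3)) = n + 3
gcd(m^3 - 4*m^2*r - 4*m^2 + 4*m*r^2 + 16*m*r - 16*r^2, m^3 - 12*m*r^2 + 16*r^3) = m^2 - 4*m*r + 4*r^2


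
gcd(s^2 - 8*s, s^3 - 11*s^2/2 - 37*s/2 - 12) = s - 8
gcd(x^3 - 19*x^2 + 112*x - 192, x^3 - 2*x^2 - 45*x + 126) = x - 3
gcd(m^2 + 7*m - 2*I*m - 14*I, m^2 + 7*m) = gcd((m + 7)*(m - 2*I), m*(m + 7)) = m + 7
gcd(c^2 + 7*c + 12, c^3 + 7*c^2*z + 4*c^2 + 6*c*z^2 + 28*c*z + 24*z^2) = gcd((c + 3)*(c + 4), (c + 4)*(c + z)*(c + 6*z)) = c + 4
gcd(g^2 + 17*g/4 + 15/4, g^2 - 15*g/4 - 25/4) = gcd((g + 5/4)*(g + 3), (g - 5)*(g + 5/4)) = g + 5/4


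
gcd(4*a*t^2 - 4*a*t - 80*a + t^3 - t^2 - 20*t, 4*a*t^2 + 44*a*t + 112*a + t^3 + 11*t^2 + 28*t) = 4*a*t + 16*a + t^2 + 4*t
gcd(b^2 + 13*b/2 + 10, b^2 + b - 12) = b + 4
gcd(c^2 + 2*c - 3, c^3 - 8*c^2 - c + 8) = c - 1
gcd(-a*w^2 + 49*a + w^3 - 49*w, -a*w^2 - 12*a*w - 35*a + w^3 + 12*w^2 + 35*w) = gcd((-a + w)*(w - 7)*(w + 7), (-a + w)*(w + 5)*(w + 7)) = -a*w - 7*a + w^2 + 7*w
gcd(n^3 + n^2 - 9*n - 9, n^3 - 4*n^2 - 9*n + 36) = n^2 - 9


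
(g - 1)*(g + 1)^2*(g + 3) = g^4 + 4*g^3 + 2*g^2 - 4*g - 3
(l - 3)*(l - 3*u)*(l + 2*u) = l^3 - l^2*u - 3*l^2 - 6*l*u^2 + 3*l*u + 18*u^2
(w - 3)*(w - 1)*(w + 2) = w^3 - 2*w^2 - 5*w + 6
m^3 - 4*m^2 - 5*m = m*(m - 5)*(m + 1)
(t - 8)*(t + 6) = t^2 - 2*t - 48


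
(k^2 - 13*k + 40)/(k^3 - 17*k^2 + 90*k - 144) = (k - 5)/(k^2 - 9*k + 18)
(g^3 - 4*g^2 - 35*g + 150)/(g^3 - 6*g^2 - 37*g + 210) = (g - 5)/(g - 7)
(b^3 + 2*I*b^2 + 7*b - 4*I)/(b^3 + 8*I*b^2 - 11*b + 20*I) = (b - I)/(b + 5*I)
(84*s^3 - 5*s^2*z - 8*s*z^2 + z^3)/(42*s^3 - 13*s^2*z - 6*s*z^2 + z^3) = (-4*s + z)/(-2*s + z)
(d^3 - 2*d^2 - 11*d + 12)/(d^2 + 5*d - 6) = (d^2 - d - 12)/(d + 6)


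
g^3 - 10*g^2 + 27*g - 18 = (g - 6)*(g - 3)*(g - 1)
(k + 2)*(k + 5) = k^2 + 7*k + 10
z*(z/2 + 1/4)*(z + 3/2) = z^3/2 + z^2 + 3*z/8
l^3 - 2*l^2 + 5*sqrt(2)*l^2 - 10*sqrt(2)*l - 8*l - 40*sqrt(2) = (l - 4)*(l + 2)*(l + 5*sqrt(2))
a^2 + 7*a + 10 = (a + 2)*(a + 5)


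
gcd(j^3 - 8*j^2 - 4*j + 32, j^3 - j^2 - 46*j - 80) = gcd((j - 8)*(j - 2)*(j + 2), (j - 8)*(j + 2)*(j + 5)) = j^2 - 6*j - 16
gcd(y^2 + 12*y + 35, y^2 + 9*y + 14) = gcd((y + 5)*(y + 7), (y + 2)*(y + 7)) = y + 7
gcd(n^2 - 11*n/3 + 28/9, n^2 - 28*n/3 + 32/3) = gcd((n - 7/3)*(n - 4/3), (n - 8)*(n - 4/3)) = n - 4/3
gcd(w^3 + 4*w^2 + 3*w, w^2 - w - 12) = w + 3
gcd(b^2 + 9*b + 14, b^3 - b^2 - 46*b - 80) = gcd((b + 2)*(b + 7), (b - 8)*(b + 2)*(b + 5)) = b + 2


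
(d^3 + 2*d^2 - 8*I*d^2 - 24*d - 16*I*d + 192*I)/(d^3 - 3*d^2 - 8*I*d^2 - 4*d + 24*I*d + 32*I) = (d + 6)/(d + 1)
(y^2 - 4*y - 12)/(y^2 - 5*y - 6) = (y + 2)/(y + 1)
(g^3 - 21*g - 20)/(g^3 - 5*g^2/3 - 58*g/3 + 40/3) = 3*(g + 1)/(3*g - 2)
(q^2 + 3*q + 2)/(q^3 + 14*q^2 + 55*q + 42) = (q + 2)/(q^2 + 13*q + 42)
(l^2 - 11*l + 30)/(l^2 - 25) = (l - 6)/(l + 5)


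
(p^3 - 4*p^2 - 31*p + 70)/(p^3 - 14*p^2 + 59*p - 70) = (p + 5)/(p - 5)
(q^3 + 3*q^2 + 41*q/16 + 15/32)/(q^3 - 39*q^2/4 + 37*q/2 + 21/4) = (8*q^2 + 22*q + 15)/(8*(q^2 - 10*q + 21))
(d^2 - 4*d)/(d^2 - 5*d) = (d - 4)/(d - 5)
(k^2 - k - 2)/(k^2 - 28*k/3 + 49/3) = 3*(k^2 - k - 2)/(3*k^2 - 28*k + 49)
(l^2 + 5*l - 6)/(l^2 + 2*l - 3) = (l + 6)/(l + 3)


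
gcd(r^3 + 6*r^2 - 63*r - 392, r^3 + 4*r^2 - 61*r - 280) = r^2 - r - 56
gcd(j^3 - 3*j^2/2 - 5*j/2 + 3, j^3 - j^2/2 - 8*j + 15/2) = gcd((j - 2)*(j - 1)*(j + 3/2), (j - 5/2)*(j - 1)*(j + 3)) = j - 1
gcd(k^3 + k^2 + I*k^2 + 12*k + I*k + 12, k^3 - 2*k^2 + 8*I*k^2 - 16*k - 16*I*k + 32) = k + 4*I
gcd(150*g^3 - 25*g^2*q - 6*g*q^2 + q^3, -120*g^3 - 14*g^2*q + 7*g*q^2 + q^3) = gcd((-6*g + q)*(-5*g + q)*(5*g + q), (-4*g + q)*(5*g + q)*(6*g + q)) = 5*g + q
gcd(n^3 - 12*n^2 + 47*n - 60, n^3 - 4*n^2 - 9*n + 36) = n^2 - 7*n + 12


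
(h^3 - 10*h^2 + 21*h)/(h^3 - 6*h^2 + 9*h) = (h - 7)/(h - 3)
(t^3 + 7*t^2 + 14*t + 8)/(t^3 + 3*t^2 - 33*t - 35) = (t^2 + 6*t + 8)/(t^2 + 2*t - 35)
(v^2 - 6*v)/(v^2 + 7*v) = (v - 6)/(v + 7)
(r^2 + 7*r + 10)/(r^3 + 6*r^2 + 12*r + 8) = (r + 5)/(r^2 + 4*r + 4)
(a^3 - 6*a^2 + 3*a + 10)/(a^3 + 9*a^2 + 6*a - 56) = (a^2 - 4*a - 5)/(a^2 + 11*a + 28)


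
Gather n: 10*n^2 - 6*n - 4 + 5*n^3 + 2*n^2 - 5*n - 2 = 5*n^3 + 12*n^2 - 11*n - 6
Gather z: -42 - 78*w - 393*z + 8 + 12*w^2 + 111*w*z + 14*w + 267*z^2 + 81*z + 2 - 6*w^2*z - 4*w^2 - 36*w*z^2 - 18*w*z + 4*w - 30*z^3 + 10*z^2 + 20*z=8*w^2 - 60*w - 30*z^3 + z^2*(277 - 36*w) + z*(-6*w^2 + 93*w - 292) - 32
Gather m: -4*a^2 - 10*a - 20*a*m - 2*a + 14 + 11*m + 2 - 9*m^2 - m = -4*a^2 - 12*a - 9*m^2 + m*(10 - 20*a) + 16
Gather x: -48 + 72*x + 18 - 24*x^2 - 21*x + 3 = -24*x^2 + 51*x - 27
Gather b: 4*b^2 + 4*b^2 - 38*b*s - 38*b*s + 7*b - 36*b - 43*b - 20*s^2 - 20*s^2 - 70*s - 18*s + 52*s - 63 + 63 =8*b^2 + b*(-76*s - 72) - 40*s^2 - 36*s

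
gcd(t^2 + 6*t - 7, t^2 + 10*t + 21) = t + 7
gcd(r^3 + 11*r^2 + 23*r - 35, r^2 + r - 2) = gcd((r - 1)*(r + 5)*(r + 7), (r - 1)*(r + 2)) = r - 1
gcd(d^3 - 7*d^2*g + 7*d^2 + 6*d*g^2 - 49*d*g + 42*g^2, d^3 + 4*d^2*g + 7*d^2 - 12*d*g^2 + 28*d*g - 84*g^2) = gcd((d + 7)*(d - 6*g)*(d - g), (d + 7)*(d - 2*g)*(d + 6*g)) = d + 7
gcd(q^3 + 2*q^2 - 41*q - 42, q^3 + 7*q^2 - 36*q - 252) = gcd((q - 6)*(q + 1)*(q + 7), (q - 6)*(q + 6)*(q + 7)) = q^2 + q - 42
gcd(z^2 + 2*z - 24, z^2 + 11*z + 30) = z + 6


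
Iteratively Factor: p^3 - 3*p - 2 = (p + 1)*(p^2 - p - 2) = (p + 1)^2*(p - 2)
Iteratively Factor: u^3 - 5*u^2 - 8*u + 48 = (u + 3)*(u^2 - 8*u + 16) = (u - 4)*(u + 3)*(u - 4)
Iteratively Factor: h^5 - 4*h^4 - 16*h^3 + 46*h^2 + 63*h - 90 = (h + 3)*(h^4 - 7*h^3 + 5*h^2 + 31*h - 30) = (h + 2)*(h + 3)*(h^3 - 9*h^2 + 23*h - 15) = (h - 5)*(h + 2)*(h + 3)*(h^2 - 4*h + 3) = (h - 5)*(h - 3)*(h + 2)*(h + 3)*(h - 1)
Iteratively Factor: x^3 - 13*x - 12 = (x + 1)*(x^2 - x - 12) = (x + 1)*(x + 3)*(x - 4)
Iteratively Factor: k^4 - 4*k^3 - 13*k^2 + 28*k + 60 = (k + 2)*(k^3 - 6*k^2 - k + 30) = (k + 2)^2*(k^2 - 8*k + 15) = (k - 3)*(k + 2)^2*(k - 5)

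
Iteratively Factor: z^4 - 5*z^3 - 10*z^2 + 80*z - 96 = (z + 4)*(z^3 - 9*z^2 + 26*z - 24) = (z - 2)*(z + 4)*(z^2 - 7*z + 12) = (z - 3)*(z - 2)*(z + 4)*(z - 4)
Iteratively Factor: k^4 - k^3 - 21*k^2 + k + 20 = (k + 1)*(k^3 - 2*k^2 - 19*k + 20) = (k + 1)*(k + 4)*(k^2 - 6*k + 5) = (k - 5)*(k + 1)*(k + 4)*(k - 1)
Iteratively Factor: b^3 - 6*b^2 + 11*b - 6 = (b - 1)*(b^2 - 5*b + 6) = (b - 2)*(b - 1)*(b - 3)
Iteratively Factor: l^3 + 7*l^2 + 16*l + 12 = (l + 3)*(l^2 + 4*l + 4) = (l + 2)*(l + 3)*(l + 2)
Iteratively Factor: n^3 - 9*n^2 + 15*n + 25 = (n + 1)*(n^2 - 10*n + 25) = (n - 5)*(n + 1)*(n - 5)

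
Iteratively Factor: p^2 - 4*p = (p)*(p - 4)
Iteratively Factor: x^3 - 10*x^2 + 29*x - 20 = (x - 5)*(x^2 - 5*x + 4) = (x - 5)*(x - 1)*(x - 4)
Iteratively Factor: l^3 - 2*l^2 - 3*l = (l + 1)*(l^2 - 3*l) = l*(l + 1)*(l - 3)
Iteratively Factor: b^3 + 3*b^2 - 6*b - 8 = (b + 4)*(b^2 - b - 2) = (b - 2)*(b + 4)*(b + 1)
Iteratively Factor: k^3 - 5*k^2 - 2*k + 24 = (k - 4)*(k^2 - k - 6) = (k - 4)*(k - 3)*(k + 2)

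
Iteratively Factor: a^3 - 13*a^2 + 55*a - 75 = (a - 5)*(a^2 - 8*a + 15) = (a - 5)*(a - 3)*(a - 5)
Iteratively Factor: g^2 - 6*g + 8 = (g - 2)*(g - 4)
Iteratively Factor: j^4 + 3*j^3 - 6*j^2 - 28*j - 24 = (j + 2)*(j^3 + j^2 - 8*j - 12) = (j + 2)^2*(j^2 - j - 6) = (j + 2)^3*(j - 3)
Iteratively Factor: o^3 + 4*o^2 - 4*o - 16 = (o + 2)*(o^2 + 2*o - 8) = (o + 2)*(o + 4)*(o - 2)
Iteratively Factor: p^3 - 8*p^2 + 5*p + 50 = (p - 5)*(p^2 - 3*p - 10) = (p - 5)^2*(p + 2)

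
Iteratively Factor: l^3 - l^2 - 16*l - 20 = (l - 5)*(l^2 + 4*l + 4) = (l - 5)*(l + 2)*(l + 2)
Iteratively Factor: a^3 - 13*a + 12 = (a + 4)*(a^2 - 4*a + 3) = (a - 3)*(a + 4)*(a - 1)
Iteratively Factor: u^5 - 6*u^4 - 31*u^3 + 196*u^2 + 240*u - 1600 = (u - 4)*(u^4 - 2*u^3 - 39*u^2 + 40*u + 400) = (u - 5)*(u - 4)*(u^3 + 3*u^2 - 24*u - 80) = (u - 5)*(u - 4)*(u + 4)*(u^2 - u - 20) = (u - 5)*(u - 4)*(u + 4)^2*(u - 5)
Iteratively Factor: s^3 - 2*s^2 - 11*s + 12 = (s - 1)*(s^2 - s - 12) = (s - 4)*(s - 1)*(s + 3)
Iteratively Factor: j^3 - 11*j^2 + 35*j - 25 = (j - 5)*(j^2 - 6*j + 5) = (j - 5)*(j - 1)*(j - 5)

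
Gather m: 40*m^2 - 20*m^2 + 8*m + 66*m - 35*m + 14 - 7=20*m^2 + 39*m + 7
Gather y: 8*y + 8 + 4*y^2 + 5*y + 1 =4*y^2 + 13*y + 9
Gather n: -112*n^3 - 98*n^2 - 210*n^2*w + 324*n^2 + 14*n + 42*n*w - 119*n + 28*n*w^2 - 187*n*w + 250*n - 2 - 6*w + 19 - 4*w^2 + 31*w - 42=-112*n^3 + n^2*(226 - 210*w) + n*(28*w^2 - 145*w + 145) - 4*w^2 + 25*w - 25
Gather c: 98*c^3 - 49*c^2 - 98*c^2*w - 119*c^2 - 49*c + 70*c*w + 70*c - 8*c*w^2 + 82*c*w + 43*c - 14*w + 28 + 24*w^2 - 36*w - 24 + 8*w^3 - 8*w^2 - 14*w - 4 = 98*c^3 + c^2*(-98*w - 168) + c*(-8*w^2 + 152*w + 64) + 8*w^3 + 16*w^2 - 64*w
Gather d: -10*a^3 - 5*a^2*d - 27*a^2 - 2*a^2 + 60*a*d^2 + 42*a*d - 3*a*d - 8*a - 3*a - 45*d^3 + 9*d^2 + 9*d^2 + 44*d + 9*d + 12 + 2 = -10*a^3 - 29*a^2 - 11*a - 45*d^3 + d^2*(60*a + 18) + d*(-5*a^2 + 39*a + 53) + 14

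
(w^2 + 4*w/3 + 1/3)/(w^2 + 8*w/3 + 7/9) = 3*(w + 1)/(3*w + 7)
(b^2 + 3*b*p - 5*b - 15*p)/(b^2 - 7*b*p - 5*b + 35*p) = (-b - 3*p)/(-b + 7*p)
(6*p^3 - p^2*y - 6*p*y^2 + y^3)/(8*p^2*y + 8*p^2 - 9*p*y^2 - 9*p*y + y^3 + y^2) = (-6*p^2 - 5*p*y + y^2)/(-8*p*y - 8*p + y^2 + y)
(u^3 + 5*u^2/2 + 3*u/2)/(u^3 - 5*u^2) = (2*u^2 + 5*u + 3)/(2*u*(u - 5))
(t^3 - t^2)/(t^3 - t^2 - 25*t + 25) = t^2/(t^2 - 25)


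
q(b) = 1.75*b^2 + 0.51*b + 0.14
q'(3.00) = 11.01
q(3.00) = 17.42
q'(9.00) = 32.01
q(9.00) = 146.48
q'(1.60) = 6.11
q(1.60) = 5.44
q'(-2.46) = -8.10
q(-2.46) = 9.48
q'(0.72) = 3.03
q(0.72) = 1.41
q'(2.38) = 8.84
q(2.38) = 11.27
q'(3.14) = 11.50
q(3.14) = 19.00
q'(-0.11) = 0.12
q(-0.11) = 0.11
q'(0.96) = 3.87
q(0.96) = 2.24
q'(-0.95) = -2.82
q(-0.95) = 1.23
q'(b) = 3.5*b + 0.51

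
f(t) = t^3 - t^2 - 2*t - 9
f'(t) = 3*t^2 - 2*t - 2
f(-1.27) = -10.12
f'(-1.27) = 5.38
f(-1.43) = -11.11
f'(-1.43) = 6.99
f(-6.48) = -310.13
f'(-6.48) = 136.93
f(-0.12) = -8.78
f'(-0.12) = -1.72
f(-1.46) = -11.32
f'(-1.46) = 7.31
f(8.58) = 531.85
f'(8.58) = 201.69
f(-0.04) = -8.92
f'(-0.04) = -1.92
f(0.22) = -9.48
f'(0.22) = -2.29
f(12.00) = 1551.00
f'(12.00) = 406.00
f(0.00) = -9.00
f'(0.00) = -2.00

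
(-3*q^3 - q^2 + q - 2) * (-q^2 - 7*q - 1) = 3*q^5 + 22*q^4 + 9*q^3 - 4*q^2 + 13*q + 2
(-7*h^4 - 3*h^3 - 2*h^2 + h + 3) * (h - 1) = -7*h^5 + 4*h^4 + h^3 + 3*h^2 + 2*h - 3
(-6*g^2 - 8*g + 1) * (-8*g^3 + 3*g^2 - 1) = 48*g^5 + 46*g^4 - 32*g^3 + 9*g^2 + 8*g - 1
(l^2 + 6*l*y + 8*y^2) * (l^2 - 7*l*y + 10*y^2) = l^4 - l^3*y - 24*l^2*y^2 + 4*l*y^3 + 80*y^4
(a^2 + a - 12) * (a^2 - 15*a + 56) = a^4 - 14*a^3 + 29*a^2 + 236*a - 672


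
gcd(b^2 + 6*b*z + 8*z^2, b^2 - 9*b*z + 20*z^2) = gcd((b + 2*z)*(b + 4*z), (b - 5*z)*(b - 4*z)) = 1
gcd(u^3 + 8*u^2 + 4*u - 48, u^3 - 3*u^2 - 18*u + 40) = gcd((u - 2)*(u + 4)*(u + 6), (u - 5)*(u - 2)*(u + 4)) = u^2 + 2*u - 8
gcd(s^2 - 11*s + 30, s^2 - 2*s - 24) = s - 6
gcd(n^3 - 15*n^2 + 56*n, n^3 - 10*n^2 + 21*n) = n^2 - 7*n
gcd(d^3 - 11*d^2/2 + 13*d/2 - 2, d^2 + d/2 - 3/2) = d - 1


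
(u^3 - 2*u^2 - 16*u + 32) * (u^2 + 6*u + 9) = u^5 + 4*u^4 - 19*u^3 - 82*u^2 + 48*u + 288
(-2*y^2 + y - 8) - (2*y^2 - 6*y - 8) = -4*y^2 + 7*y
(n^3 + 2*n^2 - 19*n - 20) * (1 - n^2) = -n^5 - 2*n^4 + 20*n^3 + 22*n^2 - 19*n - 20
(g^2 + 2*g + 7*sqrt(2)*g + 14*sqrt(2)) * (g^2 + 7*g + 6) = g^4 + 9*g^3 + 7*sqrt(2)*g^3 + 20*g^2 + 63*sqrt(2)*g^2 + 12*g + 140*sqrt(2)*g + 84*sqrt(2)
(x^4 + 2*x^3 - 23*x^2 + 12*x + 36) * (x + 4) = x^5 + 6*x^4 - 15*x^3 - 80*x^2 + 84*x + 144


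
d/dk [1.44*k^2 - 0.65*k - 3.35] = 2.88*k - 0.65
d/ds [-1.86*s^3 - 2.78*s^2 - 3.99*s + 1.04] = -5.58*s^2 - 5.56*s - 3.99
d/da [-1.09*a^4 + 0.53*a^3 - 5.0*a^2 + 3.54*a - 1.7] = -4.36*a^3 + 1.59*a^2 - 10.0*a + 3.54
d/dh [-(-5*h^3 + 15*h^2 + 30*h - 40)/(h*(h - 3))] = 5*(h^4 - 6*h^3 + 15*h^2 - 16*h + 24)/(h^2*(h^2 - 6*h + 9))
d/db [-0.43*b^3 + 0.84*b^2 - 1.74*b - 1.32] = -1.29*b^2 + 1.68*b - 1.74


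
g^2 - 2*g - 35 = (g - 7)*(g + 5)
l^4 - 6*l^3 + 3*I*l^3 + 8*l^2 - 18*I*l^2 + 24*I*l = l*(l - 4)*(l - 2)*(l + 3*I)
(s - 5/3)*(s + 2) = s^2 + s/3 - 10/3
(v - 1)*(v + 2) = v^2 + v - 2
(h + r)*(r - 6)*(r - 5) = h*r^2 - 11*h*r + 30*h + r^3 - 11*r^2 + 30*r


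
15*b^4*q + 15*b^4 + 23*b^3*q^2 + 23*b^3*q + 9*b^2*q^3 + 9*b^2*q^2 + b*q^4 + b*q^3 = (b + q)*(3*b + q)*(5*b + q)*(b*q + b)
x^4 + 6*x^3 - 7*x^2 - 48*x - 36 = (x - 3)*(x + 1)*(x + 2)*(x + 6)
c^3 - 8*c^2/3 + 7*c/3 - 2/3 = (c - 1)^2*(c - 2/3)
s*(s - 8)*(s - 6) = s^3 - 14*s^2 + 48*s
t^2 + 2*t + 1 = (t + 1)^2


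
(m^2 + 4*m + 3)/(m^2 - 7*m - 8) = (m + 3)/(m - 8)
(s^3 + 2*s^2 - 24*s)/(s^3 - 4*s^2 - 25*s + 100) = s*(s + 6)/(s^2 - 25)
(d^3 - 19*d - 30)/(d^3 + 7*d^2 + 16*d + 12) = (d - 5)/(d + 2)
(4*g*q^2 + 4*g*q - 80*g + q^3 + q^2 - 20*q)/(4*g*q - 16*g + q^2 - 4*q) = q + 5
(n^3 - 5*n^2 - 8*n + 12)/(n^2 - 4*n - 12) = n - 1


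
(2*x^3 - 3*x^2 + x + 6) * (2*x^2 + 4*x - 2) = 4*x^5 + 2*x^4 - 14*x^3 + 22*x^2 + 22*x - 12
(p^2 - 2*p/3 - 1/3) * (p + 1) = p^3 + p^2/3 - p - 1/3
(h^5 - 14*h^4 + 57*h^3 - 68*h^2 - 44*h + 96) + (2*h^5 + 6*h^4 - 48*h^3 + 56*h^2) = 3*h^5 - 8*h^4 + 9*h^3 - 12*h^2 - 44*h + 96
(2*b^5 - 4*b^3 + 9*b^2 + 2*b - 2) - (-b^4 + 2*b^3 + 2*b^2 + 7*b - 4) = 2*b^5 + b^4 - 6*b^3 + 7*b^2 - 5*b + 2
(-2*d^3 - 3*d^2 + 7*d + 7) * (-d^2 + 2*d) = 2*d^5 - d^4 - 13*d^3 + 7*d^2 + 14*d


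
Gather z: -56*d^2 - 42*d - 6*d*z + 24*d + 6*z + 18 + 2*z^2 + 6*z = -56*d^2 - 18*d + 2*z^2 + z*(12 - 6*d) + 18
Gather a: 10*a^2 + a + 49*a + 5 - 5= 10*a^2 + 50*a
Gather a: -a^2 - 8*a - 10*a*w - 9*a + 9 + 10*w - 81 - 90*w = -a^2 + a*(-10*w - 17) - 80*w - 72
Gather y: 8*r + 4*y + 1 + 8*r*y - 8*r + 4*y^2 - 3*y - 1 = 4*y^2 + y*(8*r + 1)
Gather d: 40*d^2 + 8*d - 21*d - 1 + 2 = 40*d^2 - 13*d + 1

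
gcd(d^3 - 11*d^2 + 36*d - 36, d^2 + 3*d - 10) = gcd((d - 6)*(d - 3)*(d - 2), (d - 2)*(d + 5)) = d - 2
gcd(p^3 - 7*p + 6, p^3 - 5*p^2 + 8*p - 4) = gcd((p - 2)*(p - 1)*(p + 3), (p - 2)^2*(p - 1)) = p^2 - 3*p + 2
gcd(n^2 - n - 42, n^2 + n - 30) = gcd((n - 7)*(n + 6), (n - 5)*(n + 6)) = n + 6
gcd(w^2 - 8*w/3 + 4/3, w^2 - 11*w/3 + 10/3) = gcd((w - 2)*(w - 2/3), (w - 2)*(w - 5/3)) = w - 2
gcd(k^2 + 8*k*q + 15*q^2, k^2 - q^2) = 1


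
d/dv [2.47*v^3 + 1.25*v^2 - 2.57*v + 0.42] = 7.41*v^2 + 2.5*v - 2.57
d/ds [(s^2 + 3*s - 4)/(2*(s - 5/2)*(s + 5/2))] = 6*(-4*s^2 - 6*s - 25)/(16*s^4 - 200*s^2 + 625)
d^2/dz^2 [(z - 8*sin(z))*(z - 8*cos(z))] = 8*sqrt(2)*z*sin(z + pi/4) - 128*sin(2*z) - 16*sqrt(2)*cos(z + pi/4) + 2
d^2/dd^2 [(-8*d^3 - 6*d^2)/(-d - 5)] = 4*(4*d^3 + 60*d^2 + 300*d + 75)/(d^3 + 15*d^2 + 75*d + 125)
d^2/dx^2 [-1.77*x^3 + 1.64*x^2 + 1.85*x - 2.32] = 3.28 - 10.62*x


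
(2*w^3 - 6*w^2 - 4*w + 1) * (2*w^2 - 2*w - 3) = 4*w^5 - 16*w^4 - 2*w^3 + 28*w^2 + 10*w - 3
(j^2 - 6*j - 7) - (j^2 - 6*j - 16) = 9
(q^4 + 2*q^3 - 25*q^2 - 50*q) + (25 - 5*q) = q^4 + 2*q^3 - 25*q^2 - 55*q + 25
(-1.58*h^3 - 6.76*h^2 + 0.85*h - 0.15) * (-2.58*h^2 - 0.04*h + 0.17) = 4.0764*h^5 + 17.504*h^4 - 2.1912*h^3 - 0.7962*h^2 + 0.1505*h - 0.0255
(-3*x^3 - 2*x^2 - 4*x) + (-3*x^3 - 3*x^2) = -6*x^3 - 5*x^2 - 4*x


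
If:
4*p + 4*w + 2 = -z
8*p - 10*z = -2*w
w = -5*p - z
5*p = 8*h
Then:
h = 5/62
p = 4/31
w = -58/93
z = -2/93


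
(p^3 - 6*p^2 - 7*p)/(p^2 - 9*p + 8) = p*(p^2 - 6*p - 7)/(p^2 - 9*p + 8)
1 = 1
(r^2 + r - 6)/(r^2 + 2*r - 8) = (r + 3)/(r + 4)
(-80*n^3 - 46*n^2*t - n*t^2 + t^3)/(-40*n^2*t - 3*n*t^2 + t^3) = (2*n + t)/t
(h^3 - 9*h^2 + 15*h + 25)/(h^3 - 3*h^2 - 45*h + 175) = (h + 1)/(h + 7)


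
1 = 1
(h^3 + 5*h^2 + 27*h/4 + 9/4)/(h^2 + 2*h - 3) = (h^2 + 2*h + 3/4)/(h - 1)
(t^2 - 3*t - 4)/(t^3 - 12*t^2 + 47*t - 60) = (t + 1)/(t^2 - 8*t + 15)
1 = 1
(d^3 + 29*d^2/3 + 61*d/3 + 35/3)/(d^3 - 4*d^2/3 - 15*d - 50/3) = (d^2 + 8*d + 7)/(d^2 - 3*d - 10)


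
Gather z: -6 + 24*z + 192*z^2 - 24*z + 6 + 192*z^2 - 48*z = 384*z^2 - 48*z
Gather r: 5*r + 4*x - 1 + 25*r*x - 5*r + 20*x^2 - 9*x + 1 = 25*r*x + 20*x^2 - 5*x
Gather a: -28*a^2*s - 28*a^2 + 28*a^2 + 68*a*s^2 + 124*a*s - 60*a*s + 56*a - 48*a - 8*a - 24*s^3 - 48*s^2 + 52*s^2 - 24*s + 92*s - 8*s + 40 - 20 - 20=-28*a^2*s + a*(68*s^2 + 64*s) - 24*s^3 + 4*s^2 + 60*s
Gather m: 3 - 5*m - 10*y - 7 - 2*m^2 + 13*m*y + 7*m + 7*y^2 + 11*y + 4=-2*m^2 + m*(13*y + 2) + 7*y^2 + y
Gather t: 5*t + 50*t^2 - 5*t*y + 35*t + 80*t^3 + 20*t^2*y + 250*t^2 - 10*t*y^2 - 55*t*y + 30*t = 80*t^3 + t^2*(20*y + 300) + t*(-10*y^2 - 60*y + 70)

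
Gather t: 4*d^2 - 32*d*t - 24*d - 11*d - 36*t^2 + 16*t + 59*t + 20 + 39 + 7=4*d^2 - 35*d - 36*t^2 + t*(75 - 32*d) + 66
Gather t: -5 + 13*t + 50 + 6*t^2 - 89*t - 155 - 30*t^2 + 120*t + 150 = -24*t^2 + 44*t + 40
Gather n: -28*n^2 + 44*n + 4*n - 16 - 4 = -28*n^2 + 48*n - 20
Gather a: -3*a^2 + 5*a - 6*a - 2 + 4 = -3*a^2 - a + 2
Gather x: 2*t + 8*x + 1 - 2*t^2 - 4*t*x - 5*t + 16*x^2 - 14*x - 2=-2*t^2 - 3*t + 16*x^2 + x*(-4*t - 6) - 1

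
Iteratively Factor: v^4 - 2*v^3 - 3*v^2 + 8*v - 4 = (v + 2)*(v^3 - 4*v^2 + 5*v - 2) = (v - 2)*(v + 2)*(v^2 - 2*v + 1) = (v - 2)*(v - 1)*(v + 2)*(v - 1)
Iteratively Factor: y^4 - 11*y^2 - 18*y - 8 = (y + 1)*(y^3 - y^2 - 10*y - 8) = (y - 4)*(y + 1)*(y^2 + 3*y + 2) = (y - 4)*(y + 1)*(y + 2)*(y + 1)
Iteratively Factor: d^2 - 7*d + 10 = (d - 5)*(d - 2)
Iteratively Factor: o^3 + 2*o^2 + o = (o + 1)*(o^2 + o) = (o + 1)^2*(o)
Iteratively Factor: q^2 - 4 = (q - 2)*(q + 2)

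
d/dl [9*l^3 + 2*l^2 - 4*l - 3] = 27*l^2 + 4*l - 4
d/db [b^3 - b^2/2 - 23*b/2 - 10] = 3*b^2 - b - 23/2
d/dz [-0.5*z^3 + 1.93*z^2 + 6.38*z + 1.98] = -1.5*z^2 + 3.86*z + 6.38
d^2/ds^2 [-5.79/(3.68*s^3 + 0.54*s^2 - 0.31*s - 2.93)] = ((127.8432*s + 6.2532)*(3.68*s^3 + 0.54*s^2 - 0.31*s - 2.93) - 5.79*(11.04*s^2 + 1.08*s - 0.31)*(22.08*s^2 + 2.16*s - 0.62))/(3.68*s^3 + 0.54*s^2 - 0.31*s - 2.93)^3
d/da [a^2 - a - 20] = 2*a - 1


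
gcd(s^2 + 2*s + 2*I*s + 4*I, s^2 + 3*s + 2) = s + 2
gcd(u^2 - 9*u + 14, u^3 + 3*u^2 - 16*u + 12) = u - 2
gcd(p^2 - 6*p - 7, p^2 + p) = p + 1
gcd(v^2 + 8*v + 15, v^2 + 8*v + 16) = 1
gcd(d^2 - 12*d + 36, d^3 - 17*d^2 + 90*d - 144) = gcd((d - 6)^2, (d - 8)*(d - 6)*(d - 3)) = d - 6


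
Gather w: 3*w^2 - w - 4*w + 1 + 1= 3*w^2 - 5*w + 2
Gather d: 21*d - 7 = 21*d - 7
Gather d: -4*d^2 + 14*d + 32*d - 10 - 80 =-4*d^2 + 46*d - 90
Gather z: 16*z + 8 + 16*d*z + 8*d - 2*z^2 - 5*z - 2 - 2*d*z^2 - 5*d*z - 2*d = 6*d + z^2*(-2*d - 2) + z*(11*d + 11) + 6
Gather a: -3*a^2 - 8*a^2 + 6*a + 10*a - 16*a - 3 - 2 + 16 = 11 - 11*a^2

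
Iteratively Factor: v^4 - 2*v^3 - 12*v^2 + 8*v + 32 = (v - 2)*(v^3 - 12*v - 16) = (v - 2)*(v + 2)*(v^2 - 2*v - 8) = (v - 2)*(v + 2)^2*(v - 4)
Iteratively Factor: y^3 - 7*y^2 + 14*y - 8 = (y - 4)*(y^2 - 3*y + 2) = (y - 4)*(y - 2)*(y - 1)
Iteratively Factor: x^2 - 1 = (x - 1)*(x + 1)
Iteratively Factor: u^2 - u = (u - 1)*(u)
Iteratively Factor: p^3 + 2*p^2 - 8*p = (p - 2)*(p^2 + 4*p) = p*(p - 2)*(p + 4)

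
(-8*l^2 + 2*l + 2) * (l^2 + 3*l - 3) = -8*l^4 - 22*l^3 + 32*l^2 - 6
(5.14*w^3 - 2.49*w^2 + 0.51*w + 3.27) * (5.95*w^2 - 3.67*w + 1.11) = 30.583*w^5 - 33.6793*w^4 + 17.8782*w^3 + 14.8209*w^2 - 11.4348*w + 3.6297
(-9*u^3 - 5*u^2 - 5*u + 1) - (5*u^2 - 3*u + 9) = -9*u^3 - 10*u^2 - 2*u - 8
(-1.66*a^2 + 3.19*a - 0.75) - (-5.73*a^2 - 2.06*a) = 4.07*a^2 + 5.25*a - 0.75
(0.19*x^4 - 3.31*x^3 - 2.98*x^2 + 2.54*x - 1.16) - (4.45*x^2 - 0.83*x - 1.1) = 0.19*x^4 - 3.31*x^3 - 7.43*x^2 + 3.37*x - 0.0599999999999998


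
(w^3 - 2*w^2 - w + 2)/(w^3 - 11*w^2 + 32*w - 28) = (w^2 - 1)/(w^2 - 9*w + 14)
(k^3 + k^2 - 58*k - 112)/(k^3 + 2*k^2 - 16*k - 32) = (k^2 - k - 56)/(k^2 - 16)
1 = 1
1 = 1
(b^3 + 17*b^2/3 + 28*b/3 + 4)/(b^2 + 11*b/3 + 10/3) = (3*b^2 + 11*b + 6)/(3*b + 5)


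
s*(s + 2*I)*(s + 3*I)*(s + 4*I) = s^4 + 9*I*s^3 - 26*s^2 - 24*I*s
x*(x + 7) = x^2 + 7*x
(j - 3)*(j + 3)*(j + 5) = j^3 + 5*j^2 - 9*j - 45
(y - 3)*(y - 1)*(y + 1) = y^3 - 3*y^2 - y + 3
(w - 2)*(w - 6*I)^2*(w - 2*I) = w^4 - 2*w^3 - 14*I*w^3 - 60*w^2 + 28*I*w^2 + 120*w + 72*I*w - 144*I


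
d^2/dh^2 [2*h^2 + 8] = 4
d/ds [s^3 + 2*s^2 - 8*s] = 3*s^2 + 4*s - 8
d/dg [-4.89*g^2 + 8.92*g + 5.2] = 8.92 - 9.78*g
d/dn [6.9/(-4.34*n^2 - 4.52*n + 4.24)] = (59.892*n + 31.188)/(4.34*n^2 + 4.52*n - 4.24)^2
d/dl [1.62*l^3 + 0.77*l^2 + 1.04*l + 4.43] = 4.86*l^2 + 1.54*l + 1.04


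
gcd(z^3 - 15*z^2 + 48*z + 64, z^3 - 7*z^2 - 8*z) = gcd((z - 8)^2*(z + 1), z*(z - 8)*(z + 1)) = z^2 - 7*z - 8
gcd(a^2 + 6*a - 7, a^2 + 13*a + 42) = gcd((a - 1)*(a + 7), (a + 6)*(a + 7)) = a + 7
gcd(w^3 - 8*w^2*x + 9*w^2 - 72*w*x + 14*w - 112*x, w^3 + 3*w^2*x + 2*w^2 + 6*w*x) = w + 2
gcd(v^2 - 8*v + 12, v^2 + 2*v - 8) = v - 2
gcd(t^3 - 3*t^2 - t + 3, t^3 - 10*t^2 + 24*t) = 1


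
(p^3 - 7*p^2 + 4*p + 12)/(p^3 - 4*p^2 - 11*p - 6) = (p - 2)/(p + 1)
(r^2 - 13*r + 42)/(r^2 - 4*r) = (r^2 - 13*r + 42)/(r*(r - 4))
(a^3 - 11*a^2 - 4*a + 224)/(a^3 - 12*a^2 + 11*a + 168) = (a + 4)/(a + 3)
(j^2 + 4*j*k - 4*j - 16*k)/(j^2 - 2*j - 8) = (j + 4*k)/(j + 2)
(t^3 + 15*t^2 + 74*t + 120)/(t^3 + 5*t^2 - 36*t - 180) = (t + 4)/(t - 6)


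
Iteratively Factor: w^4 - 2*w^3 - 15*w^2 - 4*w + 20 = (w - 5)*(w^3 + 3*w^2 - 4) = (w - 5)*(w + 2)*(w^2 + w - 2) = (w - 5)*(w - 1)*(w + 2)*(w + 2)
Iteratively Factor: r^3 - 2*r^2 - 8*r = (r + 2)*(r^2 - 4*r) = r*(r + 2)*(r - 4)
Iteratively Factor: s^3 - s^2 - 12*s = (s - 4)*(s^2 + 3*s) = s*(s - 4)*(s + 3)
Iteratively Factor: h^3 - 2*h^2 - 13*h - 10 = (h + 2)*(h^2 - 4*h - 5) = (h - 5)*(h + 2)*(h + 1)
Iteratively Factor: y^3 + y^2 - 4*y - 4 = (y + 2)*(y^2 - y - 2) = (y + 1)*(y + 2)*(y - 2)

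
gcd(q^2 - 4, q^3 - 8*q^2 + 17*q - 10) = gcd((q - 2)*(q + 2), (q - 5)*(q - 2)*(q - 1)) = q - 2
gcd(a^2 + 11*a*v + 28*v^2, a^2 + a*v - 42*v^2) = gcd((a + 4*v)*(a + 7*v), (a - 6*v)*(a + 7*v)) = a + 7*v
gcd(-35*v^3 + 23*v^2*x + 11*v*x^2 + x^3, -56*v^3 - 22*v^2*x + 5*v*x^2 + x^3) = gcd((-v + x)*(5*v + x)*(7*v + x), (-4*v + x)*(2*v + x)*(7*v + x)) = 7*v + x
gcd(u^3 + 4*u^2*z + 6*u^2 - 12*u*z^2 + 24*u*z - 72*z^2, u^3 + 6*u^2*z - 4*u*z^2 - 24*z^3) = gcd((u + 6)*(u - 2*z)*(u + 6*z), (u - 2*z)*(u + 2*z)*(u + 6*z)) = -u^2 - 4*u*z + 12*z^2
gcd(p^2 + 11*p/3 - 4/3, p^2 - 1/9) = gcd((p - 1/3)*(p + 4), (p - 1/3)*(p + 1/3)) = p - 1/3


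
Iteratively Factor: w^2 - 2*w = (w - 2)*(w)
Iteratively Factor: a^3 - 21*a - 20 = (a + 1)*(a^2 - a - 20) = (a - 5)*(a + 1)*(a + 4)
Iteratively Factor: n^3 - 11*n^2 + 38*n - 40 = (n - 2)*(n^2 - 9*n + 20) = (n - 5)*(n - 2)*(n - 4)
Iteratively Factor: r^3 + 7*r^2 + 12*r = (r + 4)*(r^2 + 3*r) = (r + 3)*(r + 4)*(r)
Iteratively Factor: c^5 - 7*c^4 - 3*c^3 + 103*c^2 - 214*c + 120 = (c - 1)*(c^4 - 6*c^3 - 9*c^2 + 94*c - 120) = (c - 2)*(c - 1)*(c^3 - 4*c^2 - 17*c + 60) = (c - 2)*(c - 1)*(c + 4)*(c^2 - 8*c + 15) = (c - 5)*(c - 2)*(c - 1)*(c + 4)*(c - 3)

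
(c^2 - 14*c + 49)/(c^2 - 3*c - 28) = (c - 7)/(c + 4)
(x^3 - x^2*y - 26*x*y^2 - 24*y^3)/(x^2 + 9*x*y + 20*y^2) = (x^2 - 5*x*y - 6*y^2)/(x + 5*y)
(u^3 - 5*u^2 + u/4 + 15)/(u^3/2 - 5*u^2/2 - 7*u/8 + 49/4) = 2*(4*u^3 - 20*u^2 + u + 60)/(4*u^3 - 20*u^2 - 7*u + 98)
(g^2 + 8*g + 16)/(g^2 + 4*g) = (g + 4)/g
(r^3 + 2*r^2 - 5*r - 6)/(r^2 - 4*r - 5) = (r^2 + r - 6)/(r - 5)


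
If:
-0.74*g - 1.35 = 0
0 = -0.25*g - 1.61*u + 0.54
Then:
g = -1.82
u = 0.62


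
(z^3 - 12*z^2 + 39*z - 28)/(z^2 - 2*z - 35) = (z^2 - 5*z + 4)/(z + 5)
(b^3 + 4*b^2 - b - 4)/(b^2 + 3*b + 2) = (b^2 + 3*b - 4)/(b + 2)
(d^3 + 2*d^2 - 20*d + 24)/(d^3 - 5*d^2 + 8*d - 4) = (d + 6)/(d - 1)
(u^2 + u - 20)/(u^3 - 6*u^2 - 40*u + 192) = (u + 5)/(u^2 - 2*u - 48)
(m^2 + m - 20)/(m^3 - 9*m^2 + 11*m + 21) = (m^2 + m - 20)/(m^3 - 9*m^2 + 11*m + 21)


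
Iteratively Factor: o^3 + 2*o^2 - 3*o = (o - 1)*(o^2 + 3*o) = o*(o - 1)*(o + 3)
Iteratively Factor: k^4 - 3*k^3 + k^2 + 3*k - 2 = (k - 1)*(k^3 - 2*k^2 - k + 2) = (k - 1)^2*(k^2 - k - 2) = (k - 1)^2*(k + 1)*(k - 2)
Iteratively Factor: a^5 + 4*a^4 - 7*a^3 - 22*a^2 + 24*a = (a + 3)*(a^4 + a^3 - 10*a^2 + 8*a) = (a - 1)*(a + 3)*(a^3 + 2*a^2 - 8*a) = a*(a - 1)*(a + 3)*(a^2 + 2*a - 8) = a*(a - 2)*(a - 1)*(a + 3)*(a + 4)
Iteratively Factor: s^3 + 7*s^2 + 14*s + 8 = (s + 4)*(s^2 + 3*s + 2) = (s + 2)*(s + 4)*(s + 1)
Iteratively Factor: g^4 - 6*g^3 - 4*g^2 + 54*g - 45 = (g + 3)*(g^3 - 9*g^2 + 23*g - 15) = (g - 1)*(g + 3)*(g^2 - 8*g + 15) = (g - 5)*(g - 1)*(g + 3)*(g - 3)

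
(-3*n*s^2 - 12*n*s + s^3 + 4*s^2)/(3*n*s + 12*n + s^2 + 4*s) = s*(-3*n + s)/(3*n + s)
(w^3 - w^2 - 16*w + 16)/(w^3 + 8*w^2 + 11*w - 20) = (w - 4)/(w + 5)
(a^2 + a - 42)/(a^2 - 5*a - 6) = (a + 7)/(a + 1)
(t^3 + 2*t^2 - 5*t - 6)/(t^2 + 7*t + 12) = (t^2 - t - 2)/(t + 4)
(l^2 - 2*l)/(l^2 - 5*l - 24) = l*(2 - l)/(-l^2 + 5*l + 24)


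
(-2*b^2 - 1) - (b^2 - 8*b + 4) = -3*b^2 + 8*b - 5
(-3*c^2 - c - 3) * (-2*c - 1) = 6*c^3 + 5*c^2 + 7*c + 3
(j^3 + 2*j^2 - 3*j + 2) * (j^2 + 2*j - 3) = j^5 + 4*j^4 - 2*j^3 - 10*j^2 + 13*j - 6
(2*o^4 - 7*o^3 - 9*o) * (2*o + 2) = 4*o^5 - 10*o^4 - 14*o^3 - 18*o^2 - 18*o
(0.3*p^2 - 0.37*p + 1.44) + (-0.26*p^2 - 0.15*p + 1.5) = 0.04*p^2 - 0.52*p + 2.94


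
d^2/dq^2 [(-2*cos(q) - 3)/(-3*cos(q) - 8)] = 7*(3*cos(q)^2 - 8*cos(q) - 6)/(3*cos(q) + 8)^3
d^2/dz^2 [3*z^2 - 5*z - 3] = 6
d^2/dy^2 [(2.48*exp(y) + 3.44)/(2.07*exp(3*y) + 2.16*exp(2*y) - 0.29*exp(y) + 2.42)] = (42.506208*exp(6*y) + 165.926232*exp(5*y) + 186.715872*exp(4*y) - 99.880992*exp(3*y) - 239.336208*exp(2*y) - 69.896504*exp(y) + 16.938064)*exp(y)/(8.869743*exp(9*y) + 27.766152*exp(8*y) + 25.245513*exp(7*y) + 33.406182*exp(6*y) + 61.385013*exp(5*y) + 25.700868*exp(4*y) + 27.248527*exp(3*y) + 38.560038*exp(2*y) - 5.095068*exp(y) + 14.172488)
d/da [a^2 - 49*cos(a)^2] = 2*a + 49*sin(2*a)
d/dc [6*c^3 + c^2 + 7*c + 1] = 18*c^2 + 2*c + 7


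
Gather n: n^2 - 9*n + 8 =n^2 - 9*n + 8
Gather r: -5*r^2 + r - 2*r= -5*r^2 - r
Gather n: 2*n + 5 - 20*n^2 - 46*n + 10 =-20*n^2 - 44*n + 15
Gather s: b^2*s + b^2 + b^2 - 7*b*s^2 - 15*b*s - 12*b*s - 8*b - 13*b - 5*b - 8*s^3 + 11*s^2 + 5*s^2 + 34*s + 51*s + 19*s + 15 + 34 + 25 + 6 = 2*b^2 - 26*b - 8*s^3 + s^2*(16 - 7*b) + s*(b^2 - 27*b + 104) + 80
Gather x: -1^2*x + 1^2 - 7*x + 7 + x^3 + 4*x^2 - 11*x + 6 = x^3 + 4*x^2 - 19*x + 14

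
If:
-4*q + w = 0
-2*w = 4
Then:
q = -1/2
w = -2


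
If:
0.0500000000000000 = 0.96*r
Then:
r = 0.05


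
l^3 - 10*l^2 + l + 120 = (l - 8)*(l - 5)*(l + 3)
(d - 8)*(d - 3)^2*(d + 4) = d^4 - 10*d^3 + d^2 + 156*d - 288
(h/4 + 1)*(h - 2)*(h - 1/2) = h^3/4 + 3*h^2/8 - 9*h/4 + 1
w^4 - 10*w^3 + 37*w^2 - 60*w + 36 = (w - 3)^2*(w - 2)^2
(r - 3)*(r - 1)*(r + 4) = r^3 - 13*r + 12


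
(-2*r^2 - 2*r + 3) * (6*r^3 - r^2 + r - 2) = -12*r^5 - 10*r^4 + 18*r^3 - r^2 + 7*r - 6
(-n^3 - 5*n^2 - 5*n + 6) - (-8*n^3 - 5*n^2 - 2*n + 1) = 7*n^3 - 3*n + 5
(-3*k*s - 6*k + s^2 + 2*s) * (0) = 0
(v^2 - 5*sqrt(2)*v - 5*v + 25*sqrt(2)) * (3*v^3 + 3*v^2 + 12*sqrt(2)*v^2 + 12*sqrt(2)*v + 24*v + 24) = 3*v^5 - 12*v^4 - 3*sqrt(2)*v^4 - 111*v^3 + 12*sqrt(2)*v^3 - 105*sqrt(2)*v^2 + 384*v^2 + 480*v + 480*sqrt(2)*v + 600*sqrt(2)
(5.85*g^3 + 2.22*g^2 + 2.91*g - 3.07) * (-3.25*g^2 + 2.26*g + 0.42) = -19.0125*g^5 + 6.006*g^4 - 1.9833*g^3 + 17.4865*g^2 - 5.716*g - 1.2894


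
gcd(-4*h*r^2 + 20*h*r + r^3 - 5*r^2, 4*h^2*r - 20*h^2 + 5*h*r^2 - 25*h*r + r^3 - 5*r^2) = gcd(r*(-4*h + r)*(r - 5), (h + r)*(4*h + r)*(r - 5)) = r - 5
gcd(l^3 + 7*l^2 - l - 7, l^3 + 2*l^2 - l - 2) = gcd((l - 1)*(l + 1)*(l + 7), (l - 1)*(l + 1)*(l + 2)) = l^2 - 1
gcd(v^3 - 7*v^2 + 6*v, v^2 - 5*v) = v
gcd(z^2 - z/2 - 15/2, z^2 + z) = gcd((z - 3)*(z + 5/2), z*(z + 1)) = 1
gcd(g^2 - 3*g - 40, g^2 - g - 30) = g + 5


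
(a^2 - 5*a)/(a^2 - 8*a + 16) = a*(a - 5)/(a^2 - 8*a + 16)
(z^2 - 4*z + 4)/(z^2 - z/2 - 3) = 2*(z - 2)/(2*z + 3)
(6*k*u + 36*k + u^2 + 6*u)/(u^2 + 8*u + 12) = (6*k + u)/(u + 2)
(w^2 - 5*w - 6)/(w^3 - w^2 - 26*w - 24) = 1/(w + 4)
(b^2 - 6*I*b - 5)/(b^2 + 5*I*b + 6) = (b - 5*I)/(b + 6*I)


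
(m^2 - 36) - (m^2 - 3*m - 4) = 3*m - 32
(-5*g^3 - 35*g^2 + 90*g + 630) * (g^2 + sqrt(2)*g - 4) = -5*g^5 - 35*g^4 - 5*sqrt(2)*g^4 - 35*sqrt(2)*g^3 + 110*g^3 + 90*sqrt(2)*g^2 + 770*g^2 - 360*g + 630*sqrt(2)*g - 2520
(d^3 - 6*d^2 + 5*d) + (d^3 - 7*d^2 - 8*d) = 2*d^3 - 13*d^2 - 3*d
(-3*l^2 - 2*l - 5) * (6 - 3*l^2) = 9*l^4 + 6*l^3 - 3*l^2 - 12*l - 30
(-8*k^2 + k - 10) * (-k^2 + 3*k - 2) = 8*k^4 - 25*k^3 + 29*k^2 - 32*k + 20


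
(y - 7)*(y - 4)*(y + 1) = y^3 - 10*y^2 + 17*y + 28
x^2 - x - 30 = (x - 6)*(x + 5)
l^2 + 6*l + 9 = (l + 3)^2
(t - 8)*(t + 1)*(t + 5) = t^3 - 2*t^2 - 43*t - 40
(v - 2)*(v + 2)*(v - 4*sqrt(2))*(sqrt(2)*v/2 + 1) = sqrt(2)*v^4/2 - 3*v^3 - 6*sqrt(2)*v^2 + 12*v + 16*sqrt(2)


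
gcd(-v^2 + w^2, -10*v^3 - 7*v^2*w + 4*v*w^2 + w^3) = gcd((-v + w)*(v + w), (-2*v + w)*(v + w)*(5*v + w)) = v + w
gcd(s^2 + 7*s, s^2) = s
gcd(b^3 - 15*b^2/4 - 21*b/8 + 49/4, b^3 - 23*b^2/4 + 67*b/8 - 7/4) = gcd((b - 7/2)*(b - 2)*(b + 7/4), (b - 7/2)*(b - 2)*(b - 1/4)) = b^2 - 11*b/2 + 7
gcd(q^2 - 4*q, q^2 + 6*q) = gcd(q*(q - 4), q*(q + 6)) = q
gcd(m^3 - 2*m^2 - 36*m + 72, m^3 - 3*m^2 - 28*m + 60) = m^2 - 8*m + 12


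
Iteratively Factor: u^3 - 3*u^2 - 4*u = (u)*(u^2 - 3*u - 4) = u*(u - 4)*(u + 1)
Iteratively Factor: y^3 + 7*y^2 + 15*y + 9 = (y + 3)*(y^2 + 4*y + 3) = (y + 1)*(y + 3)*(y + 3)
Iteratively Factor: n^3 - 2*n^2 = (n)*(n^2 - 2*n) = n*(n - 2)*(n)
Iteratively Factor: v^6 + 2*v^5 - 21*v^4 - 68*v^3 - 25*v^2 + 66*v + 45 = (v + 1)*(v^5 + v^4 - 22*v^3 - 46*v^2 + 21*v + 45) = (v + 1)*(v + 3)*(v^4 - 2*v^3 - 16*v^2 + 2*v + 15) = (v - 1)*(v + 1)*(v + 3)*(v^3 - v^2 - 17*v - 15) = (v - 1)*(v + 1)^2*(v + 3)*(v^2 - 2*v - 15) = (v - 1)*(v + 1)^2*(v + 3)^2*(v - 5)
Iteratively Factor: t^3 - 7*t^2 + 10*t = (t - 5)*(t^2 - 2*t) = (t - 5)*(t - 2)*(t)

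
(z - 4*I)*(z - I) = z^2 - 5*I*z - 4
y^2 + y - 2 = (y - 1)*(y + 2)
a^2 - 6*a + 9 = (a - 3)^2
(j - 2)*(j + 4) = j^2 + 2*j - 8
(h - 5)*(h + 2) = h^2 - 3*h - 10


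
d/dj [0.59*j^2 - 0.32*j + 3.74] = 1.18*j - 0.32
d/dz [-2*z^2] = -4*z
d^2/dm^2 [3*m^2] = 6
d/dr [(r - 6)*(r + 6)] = 2*r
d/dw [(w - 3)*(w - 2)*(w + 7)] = 3*w^2 + 4*w - 29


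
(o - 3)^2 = o^2 - 6*o + 9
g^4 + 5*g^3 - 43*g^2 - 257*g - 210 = (g - 7)*(g + 1)*(g + 5)*(g + 6)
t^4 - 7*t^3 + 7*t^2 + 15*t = t*(t - 5)*(t - 3)*(t + 1)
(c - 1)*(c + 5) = c^2 + 4*c - 5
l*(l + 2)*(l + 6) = l^3 + 8*l^2 + 12*l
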